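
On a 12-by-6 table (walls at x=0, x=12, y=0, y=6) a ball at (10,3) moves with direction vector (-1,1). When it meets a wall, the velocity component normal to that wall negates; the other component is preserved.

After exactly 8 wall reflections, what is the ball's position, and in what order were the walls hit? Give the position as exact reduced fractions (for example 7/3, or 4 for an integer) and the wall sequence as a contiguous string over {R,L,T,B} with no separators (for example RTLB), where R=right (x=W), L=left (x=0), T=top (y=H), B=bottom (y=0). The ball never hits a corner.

1. t=3 → T at (7,6); v=(-1,-1)
2. t=6 → B at (1,0); v=(-1,1)
3. t=1 → L at (0,1); v=(1,1)
4. t=5 → T at (5,6); v=(1,-1)
5. t=6 → B at (11,0); v=(1,1)
6. t=1 → R at (12,1); v=(-1,1)
7. t=5 → T at (7,6); v=(-1,-1)
8. t=6 → B at (1,0); v=(-1,1)

Final position: (1,0)
Wall sequence: TBLTBRTB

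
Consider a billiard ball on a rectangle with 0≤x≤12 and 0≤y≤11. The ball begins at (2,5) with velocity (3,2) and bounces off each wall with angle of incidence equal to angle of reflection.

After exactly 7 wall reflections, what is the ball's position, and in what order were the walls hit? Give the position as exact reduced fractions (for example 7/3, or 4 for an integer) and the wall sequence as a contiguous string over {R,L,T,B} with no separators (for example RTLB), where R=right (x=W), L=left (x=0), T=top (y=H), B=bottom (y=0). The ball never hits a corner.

1. t=3 → T at (11,11); v=(3,-2)
2. t=1/3 → R at (12,31/3); v=(-3,-2)
3. t=4 → L at (0,7/3); v=(3,-2)
4. t=7/6 → B at (7/2,0); v=(3,2)
5. t=17/6 → R at (12,17/3); v=(-3,2)
6. t=8/3 → T at (4,11); v=(-3,-2)
7. t=4/3 → L at (0,25/3); v=(3,-2)

Final position: (0,25/3)
Wall sequence: TRLBRTL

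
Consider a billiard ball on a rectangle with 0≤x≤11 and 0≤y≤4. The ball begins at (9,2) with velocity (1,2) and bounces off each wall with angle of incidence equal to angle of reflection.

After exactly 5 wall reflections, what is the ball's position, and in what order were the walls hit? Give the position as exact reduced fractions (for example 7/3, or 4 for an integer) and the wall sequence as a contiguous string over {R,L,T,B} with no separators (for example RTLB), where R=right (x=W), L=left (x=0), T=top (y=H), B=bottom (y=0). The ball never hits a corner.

1. t=1 → T at (10,4); v=(1,-2)
2. t=1 → R at (11,2); v=(-1,-2)
3. t=1 → B at (10,0); v=(-1,2)
4. t=2 → T at (8,4); v=(-1,-2)
5. t=2 → B at (6,0); v=(-1,2)

Final position: (6,0)
Wall sequence: TRBTB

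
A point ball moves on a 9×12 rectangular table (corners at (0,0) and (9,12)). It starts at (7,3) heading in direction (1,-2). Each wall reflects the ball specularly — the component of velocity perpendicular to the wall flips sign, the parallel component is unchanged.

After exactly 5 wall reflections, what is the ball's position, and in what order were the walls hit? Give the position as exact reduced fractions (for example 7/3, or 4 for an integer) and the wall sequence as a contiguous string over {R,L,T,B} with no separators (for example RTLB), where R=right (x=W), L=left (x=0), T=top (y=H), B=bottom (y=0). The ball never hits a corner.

1. t=3/2 → B at (17/2,0); v=(1,2)
2. t=1/2 → R at (9,1); v=(-1,2)
3. t=11/2 → T at (7/2,12); v=(-1,-2)
4. t=7/2 → L at (0,5); v=(1,-2)
5. t=5/2 → B at (5/2,0); v=(1,2)

Final position: (5/2,0)
Wall sequence: BRTLB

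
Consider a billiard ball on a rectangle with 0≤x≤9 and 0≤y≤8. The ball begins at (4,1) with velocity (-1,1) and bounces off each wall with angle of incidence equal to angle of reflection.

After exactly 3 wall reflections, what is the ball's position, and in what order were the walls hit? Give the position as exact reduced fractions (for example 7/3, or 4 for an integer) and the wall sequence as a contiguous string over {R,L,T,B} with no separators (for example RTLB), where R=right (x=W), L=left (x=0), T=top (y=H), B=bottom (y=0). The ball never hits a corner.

1. t=4 → L at (0,5); v=(1,1)
2. t=3 → T at (3,8); v=(1,-1)
3. t=6 → R at (9,2); v=(-1,-1)

Final position: (9,2)
Wall sequence: LTR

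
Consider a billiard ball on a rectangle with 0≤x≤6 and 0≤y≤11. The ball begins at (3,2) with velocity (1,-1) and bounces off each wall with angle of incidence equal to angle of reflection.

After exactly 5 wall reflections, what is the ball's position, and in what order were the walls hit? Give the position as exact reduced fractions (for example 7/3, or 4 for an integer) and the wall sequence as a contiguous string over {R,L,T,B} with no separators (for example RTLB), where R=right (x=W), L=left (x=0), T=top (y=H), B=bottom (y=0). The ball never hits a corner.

1. t=2 → B at (5,0); v=(1,1)
2. t=1 → R at (6,1); v=(-1,1)
3. t=6 → L at (0,7); v=(1,1)
4. t=4 → T at (4,11); v=(1,-1)
5. t=2 → R at (6,9); v=(-1,-1)

Final position: (6,9)
Wall sequence: BRLTR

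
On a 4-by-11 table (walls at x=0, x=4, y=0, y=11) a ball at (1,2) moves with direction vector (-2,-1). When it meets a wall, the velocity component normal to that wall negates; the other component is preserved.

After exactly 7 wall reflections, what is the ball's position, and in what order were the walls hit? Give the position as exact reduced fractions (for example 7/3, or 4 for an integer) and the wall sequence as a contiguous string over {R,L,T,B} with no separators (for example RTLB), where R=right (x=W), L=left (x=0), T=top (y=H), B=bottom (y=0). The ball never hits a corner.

1. t=1/2 → L at (0,3/2); v=(2,-1)
2. t=3/2 → B at (3,0); v=(2,1)
3. t=1/2 → R at (4,1/2); v=(-2,1)
4. t=2 → L at (0,5/2); v=(2,1)
5. t=2 → R at (4,9/2); v=(-2,1)
6. t=2 → L at (0,13/2); v=(2,1)
7. t=2 → R at (4,17/2); v=(-2,1)

Final position: (4,17/2)
Wall sequence: LBRLRLR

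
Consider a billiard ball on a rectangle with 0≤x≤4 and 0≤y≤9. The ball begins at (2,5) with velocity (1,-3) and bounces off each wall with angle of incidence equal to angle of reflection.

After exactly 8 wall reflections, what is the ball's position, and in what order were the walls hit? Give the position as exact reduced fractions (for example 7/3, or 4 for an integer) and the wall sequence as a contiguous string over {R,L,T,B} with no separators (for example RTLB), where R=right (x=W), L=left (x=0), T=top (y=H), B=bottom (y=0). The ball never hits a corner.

Final position: (1/3,0)
Wall sequence: BRTLBRTB

1. t=5/3 → B at (11/3,0); v=(1,3)
2. t=1/3 → R at (4,1); v=(-1,3)
3. t=8/3 → T at (4/3,9); v=(-1,-3)
4. t=4/3 → L at (0,5); v=(1,-3)
5. t=5/3 → B at (5/3,0); v=(1,3)
6. t=7/3 → R at (4,7); v=(-1,3)
7. t=2/3 → T at (10/3,9); v=(-1,-3)
8. t=3 → B at (1/3,0); v=(-1,3)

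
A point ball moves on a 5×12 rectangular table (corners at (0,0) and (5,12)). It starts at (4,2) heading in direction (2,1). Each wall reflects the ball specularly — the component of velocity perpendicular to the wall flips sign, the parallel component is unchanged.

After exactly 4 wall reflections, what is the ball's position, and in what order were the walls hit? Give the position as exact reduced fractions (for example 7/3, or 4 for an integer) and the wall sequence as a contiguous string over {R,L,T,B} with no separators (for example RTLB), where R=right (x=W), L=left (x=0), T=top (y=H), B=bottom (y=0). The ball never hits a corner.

Final position: (0,10)
Wall sequence: RLRL

1. t=1/2 → R at (5,5/2); v=(-2,1)
2. t=5/2 → L at (0,5); v=(2,1)
3. t=5/2 → R at (5,15/2); v=(-2,1)
4. t=5/2 → L at (0,10); v=(2,1)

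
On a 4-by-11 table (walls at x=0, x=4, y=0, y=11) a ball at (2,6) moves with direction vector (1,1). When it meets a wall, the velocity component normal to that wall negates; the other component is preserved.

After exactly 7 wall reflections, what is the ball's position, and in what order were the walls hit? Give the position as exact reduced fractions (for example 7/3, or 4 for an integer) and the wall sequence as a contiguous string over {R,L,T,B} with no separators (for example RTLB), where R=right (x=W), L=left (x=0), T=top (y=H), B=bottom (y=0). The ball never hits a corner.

Final position: (4,2)
Wall sequence: RTLRLBR

1. t=2 → R at (4,8); v=(-1,1)
2. t=3 → T at (1,11); v=(-1,-1)
3. t=1 → L at (0,10); v=(1,-1)
4. t=4 → R at (4,6); v=(-1,-1)
5. t=4 → L at (0,2); v=(1,-1)
6. t=2 → B at (2,0); v=(1,1)
7. t=2 → R at (4,2); v=(-1,1)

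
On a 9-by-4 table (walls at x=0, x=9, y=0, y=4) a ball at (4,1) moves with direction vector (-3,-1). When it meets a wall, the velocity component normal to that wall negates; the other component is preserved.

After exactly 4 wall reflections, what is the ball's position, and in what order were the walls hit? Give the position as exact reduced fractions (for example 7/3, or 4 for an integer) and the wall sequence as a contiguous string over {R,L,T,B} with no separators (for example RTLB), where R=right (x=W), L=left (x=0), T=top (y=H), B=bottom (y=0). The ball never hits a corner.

Final position: (7,4)
Wall sequence: BLRT

1. t=1 → B at (1,0); v=(-3,1)
2. t=1/3 → L at (0,1/3); v=(3,1)
3. t=3 → R at (9,10/3); v=(-3,1)
4. t=2/3 → T at (7,4); v=(-3,-1)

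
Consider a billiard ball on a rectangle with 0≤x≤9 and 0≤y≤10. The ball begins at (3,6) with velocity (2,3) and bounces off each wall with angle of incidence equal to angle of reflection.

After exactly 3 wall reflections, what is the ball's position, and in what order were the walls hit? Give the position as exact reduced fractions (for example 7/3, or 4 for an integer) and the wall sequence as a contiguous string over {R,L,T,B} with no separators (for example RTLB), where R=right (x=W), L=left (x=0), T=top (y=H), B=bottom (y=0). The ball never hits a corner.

Final position: (17/3,0)
Wall sequence: TRB

1. t=4/3 → T at (17/3,10); v=(2,-3)
2. t=5/3 → R at (9,5); v=(-2,-3)
3. t=5/3 → B at (17/3,0); v=(-2,3)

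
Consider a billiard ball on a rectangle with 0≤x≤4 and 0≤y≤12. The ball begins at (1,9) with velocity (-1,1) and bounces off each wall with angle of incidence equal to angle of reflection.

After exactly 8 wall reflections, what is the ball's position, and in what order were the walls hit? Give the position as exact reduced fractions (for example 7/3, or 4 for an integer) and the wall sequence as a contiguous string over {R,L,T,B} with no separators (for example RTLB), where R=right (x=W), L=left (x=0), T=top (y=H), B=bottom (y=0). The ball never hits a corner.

Final position: (4,6)
Wall sequence: LTRLRBLR

1. t=1 → L at (0,10); v=(1,1)
2. t=2 → T at (2,12); v=(1,-1)
3. t=2 → R at (4,10); v=(-1,-1)
4. t=4 → L at (0,6); v=(1,-1)
5. t=4 → R at (4,2); v=(-1,-1)
6. t=2 → B at (2,0); v=(-1,1)
7. t=2 → L at (0,2); v=(1,1)
8. t=4 → R at (4,6); v=(-1,1)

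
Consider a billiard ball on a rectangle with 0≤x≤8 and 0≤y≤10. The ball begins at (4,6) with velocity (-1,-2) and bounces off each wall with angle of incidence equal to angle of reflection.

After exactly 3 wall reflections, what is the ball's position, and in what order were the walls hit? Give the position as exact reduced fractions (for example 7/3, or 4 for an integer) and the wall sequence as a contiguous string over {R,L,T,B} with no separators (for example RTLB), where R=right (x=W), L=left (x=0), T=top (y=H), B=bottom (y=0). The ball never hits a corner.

Final position: (4,10)
Wall sequence: BLT

1. t=3 → B at (1,0); v=(-1,2)
2. t=1 → L at (0,2); v=(1,2)
3. t=4 → T at (4,10); v=(1,-2)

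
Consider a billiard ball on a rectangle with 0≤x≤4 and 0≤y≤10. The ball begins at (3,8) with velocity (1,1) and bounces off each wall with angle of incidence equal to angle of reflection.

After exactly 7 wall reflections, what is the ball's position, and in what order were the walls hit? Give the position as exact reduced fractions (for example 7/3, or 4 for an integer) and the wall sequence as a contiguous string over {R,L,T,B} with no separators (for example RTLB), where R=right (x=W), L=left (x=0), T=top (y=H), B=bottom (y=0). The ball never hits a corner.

Final position: (4,5)
Wall sequence: RTLRBLR

1. t=1 → R at (4,9); v=(-1,1)
2. t=1 → T at (3,10); v=(-1,-1)
3. t=3 → L at (0,7); v=(1,-1)
4. t=4 → R at (4,3); v=(-1,-1)
5. t=3 → B at (1,0); v=(-1,1)
6. t=1 → L at (0,1); v=(1,1)
7. t=4 → R at (4,5); v=(-1,1)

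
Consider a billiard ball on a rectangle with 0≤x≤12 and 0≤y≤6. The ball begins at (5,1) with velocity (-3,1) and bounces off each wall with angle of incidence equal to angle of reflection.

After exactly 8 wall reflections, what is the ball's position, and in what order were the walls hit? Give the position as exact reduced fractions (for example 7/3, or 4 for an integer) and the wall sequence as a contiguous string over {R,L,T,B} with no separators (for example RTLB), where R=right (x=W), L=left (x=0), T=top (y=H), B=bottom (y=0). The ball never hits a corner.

1. t=5/3 → L at (0,8/3); v=(3,1)
2. t=10/3 → T at (10,6); v=(3,-1)
3. t=2/3 → R at (12,16/3); v=(-3,-1)
4. t=4 → L at (0,4/3); v=(3,-1)
5. t=4/3 → B at (4,0); v=(3,1)
6. t=8/3 → R at (12,8/3); v=(-3,1)
7. t=10/3 → T at (2,6); v=(-3,-1)
8. t=2/3 → L at (0,16/3); v=(3,-1)

Final position: (0,16/3)
Wall sequence: LTRLBRTL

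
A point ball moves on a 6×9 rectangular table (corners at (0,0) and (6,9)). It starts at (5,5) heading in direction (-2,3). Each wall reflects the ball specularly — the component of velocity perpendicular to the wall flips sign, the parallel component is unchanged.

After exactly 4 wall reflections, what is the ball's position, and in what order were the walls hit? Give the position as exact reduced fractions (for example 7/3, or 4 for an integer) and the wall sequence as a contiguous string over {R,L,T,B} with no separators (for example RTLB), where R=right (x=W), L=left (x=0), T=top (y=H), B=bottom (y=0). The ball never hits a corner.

1. t=4/3 → T at (7/3,9); v=(-2,-3)
2. t=7/6 → L at (0,11/2); v=(2,-3)
3. t=11/6 → B at (11/3,0); v=(2,3)
4. t=7/6 → R at (6,7/2); v=(-2,3)

Final position: (6,7/2)
Wall sequence: TLBR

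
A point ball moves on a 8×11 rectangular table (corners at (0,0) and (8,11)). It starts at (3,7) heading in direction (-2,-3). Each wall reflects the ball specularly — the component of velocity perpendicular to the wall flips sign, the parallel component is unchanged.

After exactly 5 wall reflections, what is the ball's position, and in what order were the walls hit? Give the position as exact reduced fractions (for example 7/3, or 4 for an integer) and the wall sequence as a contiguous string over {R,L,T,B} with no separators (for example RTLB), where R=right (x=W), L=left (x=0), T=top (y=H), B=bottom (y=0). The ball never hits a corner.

1. t=3/2 → L at (0,5/2); v=(2,-3)
2. t=5/6 → B at (5/3,0); v=(2,3)
3. t=19/6 → R at (8,19/2); v=(-2,3)
4. t=1/2 → T at (7,11); v=(-2,-3)
5. t=7/2 → L at (0,1/2); v=(2,-3)

Final position: (0,1/2)
Wall sequence: LBRTL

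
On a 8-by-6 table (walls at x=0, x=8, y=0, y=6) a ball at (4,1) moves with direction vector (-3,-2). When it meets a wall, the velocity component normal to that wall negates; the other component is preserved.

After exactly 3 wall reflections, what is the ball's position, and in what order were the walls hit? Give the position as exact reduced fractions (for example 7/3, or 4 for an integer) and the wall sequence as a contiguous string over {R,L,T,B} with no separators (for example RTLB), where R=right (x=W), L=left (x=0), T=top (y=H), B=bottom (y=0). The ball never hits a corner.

Final position: (13/2,6)
Wall sequence: BLT

1. t=1/2 → B at (5/2,0); v=(-3,2)
2. t=5/6 → L at (0,5/3); v=(3,2)
3. t=13/6 → T at (13/2,6); v=(3,-2)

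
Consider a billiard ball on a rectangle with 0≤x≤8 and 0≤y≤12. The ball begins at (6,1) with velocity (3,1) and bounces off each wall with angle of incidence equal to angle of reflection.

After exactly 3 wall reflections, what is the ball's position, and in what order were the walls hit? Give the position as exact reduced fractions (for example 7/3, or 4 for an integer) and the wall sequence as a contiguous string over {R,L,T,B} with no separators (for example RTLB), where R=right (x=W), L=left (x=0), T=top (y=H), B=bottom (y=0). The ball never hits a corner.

Final position: (8,7)
Wall sequence: RLR

1. t=2/3 → R at (8,5/3); v=(-3,1)
2. t=8/3 → L at (0,13/3); v=(3,1)
3. t=8/3 → R at (8,7); v=(-3,1)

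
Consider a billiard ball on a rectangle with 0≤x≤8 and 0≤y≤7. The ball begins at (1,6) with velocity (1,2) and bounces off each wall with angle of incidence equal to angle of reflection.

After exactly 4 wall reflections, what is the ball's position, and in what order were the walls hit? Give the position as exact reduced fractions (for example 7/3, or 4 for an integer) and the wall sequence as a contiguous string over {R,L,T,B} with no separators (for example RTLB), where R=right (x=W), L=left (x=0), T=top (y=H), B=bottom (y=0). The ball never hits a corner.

Final position: (15/2,7)
Wall sequence: TBRT

1. t=1/2 → T at (3/2,7); v=(1,-2)
2. t=7/2 → B at (5,0); v=(1,2)
3. t=3 → R at (8,6); v=(-1,2)
4. t=1/2 → T at (15/2,7); v=(-1,-2)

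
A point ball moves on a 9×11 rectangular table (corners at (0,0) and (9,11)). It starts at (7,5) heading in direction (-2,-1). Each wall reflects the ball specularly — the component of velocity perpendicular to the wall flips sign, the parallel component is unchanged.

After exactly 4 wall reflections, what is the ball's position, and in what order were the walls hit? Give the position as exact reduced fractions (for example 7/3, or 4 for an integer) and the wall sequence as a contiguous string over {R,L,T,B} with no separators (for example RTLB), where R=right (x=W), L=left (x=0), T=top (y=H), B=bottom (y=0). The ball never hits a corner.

Final position: (0,15/2)
Wall sequence: LBRL

1. t=7/2 → L at (0,3/2); v=(2,-1)
2. t=3/2 → B at (3,0); v=(2,1)
3. t=3 → R at (9,3); v=(-2,1)
4. t=9/2 → L at (0,15/2); v=(2,1)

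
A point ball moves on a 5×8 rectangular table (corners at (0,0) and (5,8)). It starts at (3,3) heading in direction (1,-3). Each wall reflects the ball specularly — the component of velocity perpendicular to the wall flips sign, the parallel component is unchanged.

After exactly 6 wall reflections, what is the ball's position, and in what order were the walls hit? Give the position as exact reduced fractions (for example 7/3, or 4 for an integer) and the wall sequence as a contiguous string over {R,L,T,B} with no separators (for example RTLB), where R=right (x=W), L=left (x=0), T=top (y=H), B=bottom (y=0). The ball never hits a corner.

Final position: (2,8)
Wall sequence: BRTBLT

1. t=1 → B at (4,0); v=(1,3)
2. t=1 → R at (5,3); v=(-1,3)
3. t=5/3 → T at (10/3,8); v=(-1,-3)
4. t=8/3 → B at (2/3,0); v=(-1,3)
5. t=2/3 → L at (0,2); v=(1,3)
6. t=2 → T at (2,8); v=(1,-3)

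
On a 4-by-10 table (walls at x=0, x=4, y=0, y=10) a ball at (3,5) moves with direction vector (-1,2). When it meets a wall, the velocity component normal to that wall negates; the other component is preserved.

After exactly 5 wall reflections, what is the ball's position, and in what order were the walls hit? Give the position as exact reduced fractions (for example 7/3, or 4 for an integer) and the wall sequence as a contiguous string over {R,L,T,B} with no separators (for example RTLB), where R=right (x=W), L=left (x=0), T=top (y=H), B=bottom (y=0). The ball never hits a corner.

1. t=5/2 → T at (1/2,10); v=(-1,-2)
2. t=1/2 → L at (0,9); v=(1,-2)
3. t=4 → R at (4,1); v=(-1,-2)
4. t=1/2 → B at (7/2,0); v=(-1,2)
5. t=7/2 → L at (0,7); v=(1,2)

Final position: (0,7)
Wall sequence: TLRBL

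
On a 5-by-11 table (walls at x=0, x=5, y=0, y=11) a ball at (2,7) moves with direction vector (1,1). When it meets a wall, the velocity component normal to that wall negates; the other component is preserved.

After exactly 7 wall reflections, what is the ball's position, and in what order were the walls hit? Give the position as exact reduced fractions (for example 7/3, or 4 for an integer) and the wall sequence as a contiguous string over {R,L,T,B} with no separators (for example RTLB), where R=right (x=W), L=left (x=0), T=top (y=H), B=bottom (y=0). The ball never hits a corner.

1. t=3 → R at (5,10); v=(-1,1)
2. t=1 → T at (4,11); v=(-1,-1)
3. t=4 → L at (0,7); v=(1,-1)
4. t=5 → R at (5,2); v=(-1,-1)
5. t=2 → B at (3,0); v=(-1,1)
6. t=3 → L at (0,3); v=(1,1)
7. t=5 → R at (5,8); v=(-1,1)

Final position: (5,8)
Wall sequence: RTLRBLR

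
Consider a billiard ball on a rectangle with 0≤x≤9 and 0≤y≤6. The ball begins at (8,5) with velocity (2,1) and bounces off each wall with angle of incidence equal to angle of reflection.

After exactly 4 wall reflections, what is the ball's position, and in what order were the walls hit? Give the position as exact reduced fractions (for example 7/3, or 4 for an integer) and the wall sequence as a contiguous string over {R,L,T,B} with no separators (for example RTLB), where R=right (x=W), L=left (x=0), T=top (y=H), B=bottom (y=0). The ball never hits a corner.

1. t=1/2 → R at (9,11/2); v=(-2,1)
2. t=1/2 → T at (8,6); v=(-2,-1)
3. t=4 → L at (0,2); v=(2,-1)
4. t=2 → B at (4,0); v=(2,1)

Final position: (4,0)
Wall sequence: RTLB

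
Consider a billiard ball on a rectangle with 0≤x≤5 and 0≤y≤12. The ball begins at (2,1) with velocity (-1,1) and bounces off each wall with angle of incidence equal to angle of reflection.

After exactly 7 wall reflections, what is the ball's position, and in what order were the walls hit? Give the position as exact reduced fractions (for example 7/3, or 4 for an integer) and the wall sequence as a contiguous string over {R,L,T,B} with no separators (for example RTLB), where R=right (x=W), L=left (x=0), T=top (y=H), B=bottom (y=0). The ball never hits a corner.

Final position: (1,0)
Wall sequence: LRTLRLB

1. t=2 → L at (0,3); v=(1,1)
2. t=5 → R at (5,8); v=(-1,1)
3. t=4 → T at (1,12); v=(-1,-1)
4. t=1 → L at (0,11); v=(1,-1)
5. t=5 → R at (5,6); v=(-1,-1)
6. t=5 → L at (0,1); v=(1,-1)
7. t=1 → B at (1,0); v=(1,1)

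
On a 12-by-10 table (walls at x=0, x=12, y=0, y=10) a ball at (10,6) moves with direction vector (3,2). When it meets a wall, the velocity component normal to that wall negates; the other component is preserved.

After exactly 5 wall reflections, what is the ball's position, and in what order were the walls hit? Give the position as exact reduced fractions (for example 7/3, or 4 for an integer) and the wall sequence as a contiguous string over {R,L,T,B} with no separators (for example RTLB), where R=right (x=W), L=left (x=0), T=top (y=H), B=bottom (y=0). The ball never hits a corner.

1. t=2/3 → R at (12,22/3); v=(-3,2)
2. t=4/3 → T at (8,10); v=(-3,-2)
3. t=8/3 → L at (0,14/3); v=(3,-2)
4. t=7/3 → B at (7,0); v=(3,2)
5. t=5/3 → R at (12,10/3); v=(-3,2)

Final position: (12,10/3)
Wall sequence: RTLBR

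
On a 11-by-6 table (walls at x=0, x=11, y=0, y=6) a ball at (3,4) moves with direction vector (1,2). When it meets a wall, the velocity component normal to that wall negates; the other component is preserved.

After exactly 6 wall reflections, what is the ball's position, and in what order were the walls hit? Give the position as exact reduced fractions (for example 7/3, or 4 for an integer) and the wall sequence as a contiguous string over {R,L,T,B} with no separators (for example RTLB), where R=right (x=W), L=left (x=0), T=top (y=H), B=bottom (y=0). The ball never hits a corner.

Final position: (6,6)
Wall sequence: TBTRBT

1. t=1 → T at (4,6); v=(1,-2)
2. t=3 → B at (7,0); v=(1,2)
3. t=3 → T at (10,6); v=(1,-2)
4. t=1 → R at (11,4); v=(-1,-2)
5. t=2 → B at (9,0); v=(-1,2)
6. t=3 → T at (6,6); v=(-1,-2)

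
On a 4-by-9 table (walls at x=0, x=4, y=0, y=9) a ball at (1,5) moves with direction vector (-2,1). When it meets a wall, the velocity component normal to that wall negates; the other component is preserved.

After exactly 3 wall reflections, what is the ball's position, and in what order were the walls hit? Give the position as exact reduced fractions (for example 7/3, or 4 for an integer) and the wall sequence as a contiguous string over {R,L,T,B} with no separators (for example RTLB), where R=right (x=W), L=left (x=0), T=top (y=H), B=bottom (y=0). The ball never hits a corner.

Final position: (1,9)
Wall sequence: LRT

1. t=1/2 → L at (0,11/2); v=(2,1)
2. t=2 → R at (4,15/2); v=(-2,1)
3. t=3/2 → T at (1,9); v=(-2,-1)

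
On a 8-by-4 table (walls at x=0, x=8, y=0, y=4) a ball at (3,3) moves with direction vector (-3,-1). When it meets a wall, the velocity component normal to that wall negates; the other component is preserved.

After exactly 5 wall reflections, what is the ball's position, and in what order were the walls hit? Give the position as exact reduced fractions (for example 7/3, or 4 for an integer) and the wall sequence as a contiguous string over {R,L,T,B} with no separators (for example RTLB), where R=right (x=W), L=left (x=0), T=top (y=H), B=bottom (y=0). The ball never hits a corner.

Final position: (2,4)
Wall sequence: LBRLT

1. t=1 → L at (0,2); v=(3,-1)
2. t=2 → B at (6,0); v=(3,1)
3. t=2/3 → R at (8,2/3); v=(-3,1)
4. t=8/3 → L at (0,10/3); v=(3,1)
5. t=2/3 → T at (2,4); v=(3,-1)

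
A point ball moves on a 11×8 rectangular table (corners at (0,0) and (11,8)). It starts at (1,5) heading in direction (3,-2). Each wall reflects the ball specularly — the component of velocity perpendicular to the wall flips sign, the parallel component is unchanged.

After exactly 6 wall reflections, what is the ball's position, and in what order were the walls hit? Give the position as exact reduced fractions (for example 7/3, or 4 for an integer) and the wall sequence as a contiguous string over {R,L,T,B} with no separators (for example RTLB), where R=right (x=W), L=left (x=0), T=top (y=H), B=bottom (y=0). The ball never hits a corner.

Final position: (11,1/3)
Wall sequence: BRTLBR

1. t=5/2 → B at (17/2,0); v=(3,2)
2. t=5/6 → R at (11,5/3); v=(-3,2)
3. t=19/6 → T at (3/2,8); v=(-3,-2)
4. t=1/2 → L at (0,7); v=(3,-2)
5. t=7/2 → B at (21/2,0); v=(3,2)
6. t=1/6 → R at (11,1/3); v=(-3,2)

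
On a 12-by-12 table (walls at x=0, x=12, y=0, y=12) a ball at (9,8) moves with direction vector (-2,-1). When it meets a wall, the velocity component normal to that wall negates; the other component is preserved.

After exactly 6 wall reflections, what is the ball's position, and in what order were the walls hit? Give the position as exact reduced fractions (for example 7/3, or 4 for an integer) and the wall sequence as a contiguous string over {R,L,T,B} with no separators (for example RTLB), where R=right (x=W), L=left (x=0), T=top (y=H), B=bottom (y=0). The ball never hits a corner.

Final position: (12,19/2)
Wall sequence: LBRLTR

1. t=9/2 → L at (0,7/2); v=(2,-1)
2. t=7/2 → B at (7,0); v=(2,1)
3. t=5/2 → R at (12,5/2); v=(-2,1)
4. t=6 → L at (0,17/2); v=(2,1)
5. t=7/2 → T at (7,12); v=(2,-1)
6. t=5/2 → R at (12,19/2); v=(-2,-1)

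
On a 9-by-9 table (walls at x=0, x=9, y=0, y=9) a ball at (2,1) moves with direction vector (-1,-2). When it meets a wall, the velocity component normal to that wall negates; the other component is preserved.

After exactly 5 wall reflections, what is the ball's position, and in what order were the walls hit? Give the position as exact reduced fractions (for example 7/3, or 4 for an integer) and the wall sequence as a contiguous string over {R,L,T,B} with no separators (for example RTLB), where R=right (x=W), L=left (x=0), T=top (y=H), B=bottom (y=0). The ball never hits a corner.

1. t=1/2 → B at (3/2,0); v=(-1,2)
2. t=3/2 → L at (0,3); v=(1,2)
3. t=3 → T at (3,9); v=(1,-2)
4. t=9/2 → B at (15/2,0); v=(1,2)
5. t=3/2 → R at (9,3); v=(-1,2)

Final position: (9,3)
Wall sequence: BLTBR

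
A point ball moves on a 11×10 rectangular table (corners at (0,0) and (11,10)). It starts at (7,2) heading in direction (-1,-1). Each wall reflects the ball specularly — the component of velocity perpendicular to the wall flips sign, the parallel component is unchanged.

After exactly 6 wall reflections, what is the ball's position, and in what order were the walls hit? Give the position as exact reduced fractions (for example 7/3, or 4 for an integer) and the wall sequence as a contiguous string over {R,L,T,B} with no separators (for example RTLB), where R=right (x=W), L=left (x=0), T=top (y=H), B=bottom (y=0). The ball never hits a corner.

1. t=2 → B at (5,0); v=(-1,1)
2. t=5 → L at (0,5); v=(1,1)
3. t=5 → T at (5,10); v=(1,-1)
4. t=6 → R at (11,4); v=(-1,-1)
5. t=4 → B at (7,0); v=(-1,1)
6. t=7 → L at (0,7); v=(1,1)

Final position: (0,7)
Wall sequence: BLTRBL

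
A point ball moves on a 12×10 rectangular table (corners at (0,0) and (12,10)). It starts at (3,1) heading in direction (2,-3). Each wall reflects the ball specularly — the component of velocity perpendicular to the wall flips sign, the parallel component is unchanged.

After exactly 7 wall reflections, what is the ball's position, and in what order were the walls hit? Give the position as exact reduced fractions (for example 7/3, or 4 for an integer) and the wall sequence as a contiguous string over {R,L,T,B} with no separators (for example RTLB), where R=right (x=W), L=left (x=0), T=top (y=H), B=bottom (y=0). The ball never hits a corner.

1. t=1/3 → B at (11/3,0); v=(2,3)
2. t=10/3 → T at (31/3,10); v=(2,-3)
3. t=5/6 → R at (12,15/2); v=(-2,-3)
4. t=5/2 → B at (7,0); v=(-2,3)
5. t=10/3 → T at (1/3,10); v=(-2,-3)
6. t=1/6 → L at (0,19/2); v=(2,-3)
7. t=19/6 → B at (19/3,0); v=(2,3)

Final position: (19/3,0)
Wall sequence: BTRBTLB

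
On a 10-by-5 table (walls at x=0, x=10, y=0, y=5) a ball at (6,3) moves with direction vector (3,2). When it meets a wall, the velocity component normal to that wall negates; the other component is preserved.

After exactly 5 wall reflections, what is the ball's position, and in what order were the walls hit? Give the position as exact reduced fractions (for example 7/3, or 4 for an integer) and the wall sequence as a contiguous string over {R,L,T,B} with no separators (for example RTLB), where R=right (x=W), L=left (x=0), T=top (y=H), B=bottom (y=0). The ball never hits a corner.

1. t=1 → T at (9,5); v=(3,-2)
2. t=1/3 → R at (10,13/3); v=(-3,-2)
3. t=13/6 → B at (7/2,0); v=(-3,2)
4. t=7/6 → L at (0,7/3); v=(3,2)
5. t=4/3 → T at (4,5); v=(3,-2)

Final position: (4,5)
Wall sequence: TRBLT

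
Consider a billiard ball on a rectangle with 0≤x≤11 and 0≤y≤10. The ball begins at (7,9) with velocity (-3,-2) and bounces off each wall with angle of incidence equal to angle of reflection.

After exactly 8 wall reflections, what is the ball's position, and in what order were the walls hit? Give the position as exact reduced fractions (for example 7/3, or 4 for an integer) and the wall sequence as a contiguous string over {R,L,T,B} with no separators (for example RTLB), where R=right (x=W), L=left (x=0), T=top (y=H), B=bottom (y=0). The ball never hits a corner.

Final position: (0,5)
Wall sequence: LBRTLRBL

1. t=7/3 → L at (0,13/3); v=(3,-2)
2. t=13/6 → B at (13/2,0); v=(3,2)
3. t=3/2 → R at (11,3); v=(-3,2)
4. t=7/2 → T at (1/2,10); v=(-3,-2)
5. t=1/6 → L at (0,29/3); v=(3,-2)
6. t=11/3 → R at (11,7/3); v=(-3,-2)
7. t=7/6 → B at (15/2,0); v=(-3,2)
8. t=5/2 → L at (0,5); v=(3,2)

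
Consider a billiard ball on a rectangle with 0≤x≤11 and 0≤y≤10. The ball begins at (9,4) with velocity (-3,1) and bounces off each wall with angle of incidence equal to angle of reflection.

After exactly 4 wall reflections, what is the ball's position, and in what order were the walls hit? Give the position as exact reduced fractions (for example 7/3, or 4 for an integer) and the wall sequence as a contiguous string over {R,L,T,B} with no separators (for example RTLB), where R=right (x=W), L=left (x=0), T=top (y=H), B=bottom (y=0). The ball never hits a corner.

1. t=3 → L at (0,7); v=(3,1)
2. t=3 → T at (9,10); v=(3,-1)
3. t=2/3 → R at (11,28/3); v=(-3,-1)
4. t=11/3 → L at (0,17/3); v=(3,-1)

Final position: (0,17/3)
Wall sequence: LTRL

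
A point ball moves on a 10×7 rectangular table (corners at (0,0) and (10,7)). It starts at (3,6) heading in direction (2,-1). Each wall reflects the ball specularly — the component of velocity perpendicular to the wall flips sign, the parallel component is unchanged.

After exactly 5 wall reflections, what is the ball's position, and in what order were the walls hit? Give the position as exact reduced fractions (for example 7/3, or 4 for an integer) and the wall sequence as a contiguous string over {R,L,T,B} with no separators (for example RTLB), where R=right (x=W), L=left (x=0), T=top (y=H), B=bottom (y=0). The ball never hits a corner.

1. t=7/2 → R at (10,5/2); v=(-2,-1)
2. t=5/2 → B at (5,0); v=(-2,1)
3. t=5/2 → L at (0,5/2); v=(2,1)
4. t=9/2 → T at (9,7); v=(2,-1)
5. t=1/2 → R at (10,13/2); v=(-2,-1)

Final position: (10,13/2)
Wall sequence: RBLTR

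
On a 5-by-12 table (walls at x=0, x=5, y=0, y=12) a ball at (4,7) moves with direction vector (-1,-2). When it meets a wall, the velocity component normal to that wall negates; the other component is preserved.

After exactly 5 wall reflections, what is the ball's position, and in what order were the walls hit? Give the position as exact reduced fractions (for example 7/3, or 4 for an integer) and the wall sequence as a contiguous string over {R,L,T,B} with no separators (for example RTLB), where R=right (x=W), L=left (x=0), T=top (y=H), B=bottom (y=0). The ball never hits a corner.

1. t=7/2 → B at (1/2,0); v=(-1,2)
2. t=1/2 → L at (0,1); v=(1,2)
3. t=5 → R at (5,11); v=(-1,2)
4. t=1/2 → T at (9/2,12); v=(-1,-2)
5. t=9/2 → L at (0,3); v=(1,-2)

Final position: (0,3)
Wall sequence: BLRTL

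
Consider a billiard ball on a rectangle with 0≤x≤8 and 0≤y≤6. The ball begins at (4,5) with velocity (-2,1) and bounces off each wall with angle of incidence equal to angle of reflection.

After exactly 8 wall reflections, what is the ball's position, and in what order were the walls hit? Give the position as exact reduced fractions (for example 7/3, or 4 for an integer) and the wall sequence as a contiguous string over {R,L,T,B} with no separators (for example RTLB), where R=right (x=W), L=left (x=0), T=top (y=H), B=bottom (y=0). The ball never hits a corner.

1. t=1 → T at (2,6); v=(-2,-1)
2. t=1 → L at (0,5); v=(2,-1)
3. t=4 → R at (8,1); v=(-2,-1)
4. t=1 → B at (6,0); v=(-2,1)
5. t=3 → L at (0,3); v=(2,1)
6. t=3 → T at (6,6); v=(2,-1)
7. t=1 → R at (8,5); v=(-2,-1)
8. t=4 → L at (0,1); v=(2,-1)

Final position: (0,1)
Wall sequence: TLRBLTRL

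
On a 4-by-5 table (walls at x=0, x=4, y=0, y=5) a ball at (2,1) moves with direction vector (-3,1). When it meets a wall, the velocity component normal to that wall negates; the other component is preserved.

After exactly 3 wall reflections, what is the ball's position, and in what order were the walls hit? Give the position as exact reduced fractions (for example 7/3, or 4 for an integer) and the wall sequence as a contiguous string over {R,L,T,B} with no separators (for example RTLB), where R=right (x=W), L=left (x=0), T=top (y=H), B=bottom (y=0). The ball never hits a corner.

1. t=2/3 → L at (0,5/3); v=(3,1)
2. t=4/3 → R at (4,3); v=(-3,1)
3. t=4/3 → L at (0,13/3); v=(3,1)

Final position: (0,13/3)
Wall sequence: LRL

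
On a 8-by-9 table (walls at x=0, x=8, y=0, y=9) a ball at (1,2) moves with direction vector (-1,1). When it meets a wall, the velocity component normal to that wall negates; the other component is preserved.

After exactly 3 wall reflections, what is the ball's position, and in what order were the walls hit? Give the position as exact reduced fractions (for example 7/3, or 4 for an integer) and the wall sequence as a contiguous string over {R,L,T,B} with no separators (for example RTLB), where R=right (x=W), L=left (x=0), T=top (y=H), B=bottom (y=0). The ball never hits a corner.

Final position: (8,7)
Wall sequence: LTR

1. t=1 → L at (0,3); v=(1,1)
2. t=6 → T at (6,9); v=(1,-1)
3. t=2 → R at (8,7); v=(-1,-1)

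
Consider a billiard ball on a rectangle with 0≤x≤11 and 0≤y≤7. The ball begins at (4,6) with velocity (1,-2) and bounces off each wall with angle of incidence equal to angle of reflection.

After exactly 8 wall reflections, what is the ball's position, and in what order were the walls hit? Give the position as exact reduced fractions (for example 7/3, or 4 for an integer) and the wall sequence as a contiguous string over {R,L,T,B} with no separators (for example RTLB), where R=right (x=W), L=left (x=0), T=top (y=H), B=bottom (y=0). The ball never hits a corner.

Final position: (5/2,7)
Wall sequence: BTRBTBLT

1. t=3 → B at (7,0); v=(1,2)
2. t=7/2 → T at (21/2,7); v=(1,-2)
3. t=1/2 → R at (11,6); v=(-1,-2)
4. t=3 → B at (8,0); v=(-1,2)
5. t=7/2 → T at (9/2,7); v=(-1,-2)
6. t=7/2 → B at (1,0); v=(-1,2)
7. t=1 → L at (0,2); v=(1,2)
8. t=5/2 → T at (5/2,7); v=(1,-2)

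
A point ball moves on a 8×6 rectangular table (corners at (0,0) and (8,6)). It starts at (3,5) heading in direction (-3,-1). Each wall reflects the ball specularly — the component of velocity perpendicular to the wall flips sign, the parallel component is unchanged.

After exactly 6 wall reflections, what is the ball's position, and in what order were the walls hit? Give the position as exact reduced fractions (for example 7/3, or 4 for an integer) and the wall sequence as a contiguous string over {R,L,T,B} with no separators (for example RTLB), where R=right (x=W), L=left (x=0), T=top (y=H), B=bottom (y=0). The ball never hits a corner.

1. t=1 → L at (0,4); v=(3,-1)
2. t=8/3 → R at (8,4/3); v=(-3,-1)
3. t=4/3 → B at (4,0); v=(-3,1)
4. t=4/3 → L at (0,4/3); v=(3,1)
5. t=8/3 → R at (8,4); v=(-3,1)
6. t=2 → T at (2,6); v=(-3,-1)

Final position: (2,6)
Wall sequence: LRBLRT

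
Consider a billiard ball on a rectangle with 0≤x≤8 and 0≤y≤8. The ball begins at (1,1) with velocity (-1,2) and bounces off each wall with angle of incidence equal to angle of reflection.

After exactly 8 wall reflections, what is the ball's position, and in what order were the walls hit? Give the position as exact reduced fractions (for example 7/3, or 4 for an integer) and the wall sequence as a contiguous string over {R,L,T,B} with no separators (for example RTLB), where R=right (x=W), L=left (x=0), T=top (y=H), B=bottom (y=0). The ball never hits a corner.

Final position: (5/2,8)
Wall sequence: LTBRTBLT

1. t=1 → L at (0,3); v=(1,2)
2. t=5/2 → T at (5/2,8); v=(1,-2)
3. t=4 → B at (13/2,0); v=(1,2)
4. t=3/2 → R at (8,3); v=(-1,2)
5. t=5/2 → T at (11/2,8); v=(-1,-2)
6. t=4 → B at (3/2,0); v=(-1,2)
7. t=3/2 → L at (0,3); v=(1,2)
8. t=5/2 → T at (5/2,8); v=(1,-2)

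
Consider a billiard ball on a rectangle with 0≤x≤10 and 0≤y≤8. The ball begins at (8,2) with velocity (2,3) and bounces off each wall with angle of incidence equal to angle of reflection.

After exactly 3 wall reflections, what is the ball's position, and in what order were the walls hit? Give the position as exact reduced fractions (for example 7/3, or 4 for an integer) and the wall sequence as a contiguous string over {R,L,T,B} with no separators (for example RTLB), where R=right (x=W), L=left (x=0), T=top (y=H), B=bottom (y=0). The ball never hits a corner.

Final position: (8/3,0)
Wall sequence: RTB

1. t=1 → R at (10,5); v=(-2,3)
2. t=1 → T at (8,8); v=(-2,-3)
3. t=8/3 → B at (8/3,0); v=(-2,3)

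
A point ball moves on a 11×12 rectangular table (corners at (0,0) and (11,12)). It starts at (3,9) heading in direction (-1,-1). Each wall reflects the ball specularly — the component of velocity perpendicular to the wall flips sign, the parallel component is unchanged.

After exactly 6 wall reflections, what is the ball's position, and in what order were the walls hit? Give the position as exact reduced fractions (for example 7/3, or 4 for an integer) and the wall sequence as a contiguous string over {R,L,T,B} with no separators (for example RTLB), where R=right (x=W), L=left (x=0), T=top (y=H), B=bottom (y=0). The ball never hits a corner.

1. t=3 → L at (0,6); v=(1,-1)
2. t=6 → B at (6,0); v=(1,1)
3. t=5 → R at (11,5); v=(-1,1)
4. t=7 → T at (4,12); v=(-1,-1)
5. t=4 → L at (0,8); v=(1,-1)
6. t=8 → B at (8,0); v=(1,1)

Final position: (8,0)
Wall sequence: LBRTLB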